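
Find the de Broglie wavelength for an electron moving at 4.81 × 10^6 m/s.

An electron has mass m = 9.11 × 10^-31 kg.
1.51 × 10^-10 m

Using the de Broglie relation λ = h/(mv):

λ = h/(mv)
λ = (6.626 × 10^-34 J·s) / (9.11 × 10^-31 kg × 4.81 × 10^6 m/s)
λ = 1.51 × 10^-10 m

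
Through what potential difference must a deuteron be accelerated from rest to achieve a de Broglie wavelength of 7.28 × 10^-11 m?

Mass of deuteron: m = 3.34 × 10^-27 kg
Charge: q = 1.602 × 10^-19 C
7.74 × 10^-2 V

From λ = h/√(2mqV), we solve for V:

λ² = h²/(2mqV)
V = h²/(2mqλ²)
V = (6.626 × 10^-34 J·s)² / (2 × 3.34 × 10^-27 kg × 1.602 × 10^-19 C × (7.28 × 10^-11 m)²)
V = 7.74 × 10^-2 V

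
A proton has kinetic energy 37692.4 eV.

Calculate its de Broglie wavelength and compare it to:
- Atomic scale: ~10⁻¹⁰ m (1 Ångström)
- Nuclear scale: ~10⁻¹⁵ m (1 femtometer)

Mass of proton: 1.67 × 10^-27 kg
λ = 1.48 × 10^-13 m, which is between nuclear and atomic scales.

Using λ = h/√(2mKE):

KE = 37692.4 eV = 6.039 × 10^-15 J

λ = h/√(2mKE)
λ = (6.626 × 10^-34 J·s) / √(2 × 1.67 × 10^-27 kg × 6.039 × 10^-15 J)
λ = 1.48 × 10^-13 m

Comparison:
- Atomic scale (10⁻¹⁰ m): λ is 0.0015× this size
- Nuclear scale (10⁻¹⁵ m): λ is 1.5e+02× this size

The wavelength is between nuclear and atomic scales.

This wavelength is appropriate for probing atomic structure but too large for nuclear physics experiments.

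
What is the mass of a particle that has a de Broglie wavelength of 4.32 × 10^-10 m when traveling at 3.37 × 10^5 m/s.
4.55 × 10^-30 kg

From the de Broglie relation λ = h/(mv), we solve for m:

m = h/(λv)
m = (6.626 × 10^-34 J·s) / (4.32 × 10^-10 m × 3.37 × 10^5 m/s)
m = 4.55 × 10^-30 kg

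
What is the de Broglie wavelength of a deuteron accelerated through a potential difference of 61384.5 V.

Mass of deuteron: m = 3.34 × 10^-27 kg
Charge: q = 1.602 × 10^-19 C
8.18 × 10^-14 m

When a particle is accelerated through voltage V, it gains kinetic energy KE = qV.

The de Broglie wavelength is then λ = h/√(2mqV):

λ = h/√(2mqV)
λ = (6.626 × 10^-34 J·s) / √(2 × 3.34 × 10^-27 kg × 1.602 × 10^-19 C × 61384.5 V)
λ = 8.18 × 10^-14 m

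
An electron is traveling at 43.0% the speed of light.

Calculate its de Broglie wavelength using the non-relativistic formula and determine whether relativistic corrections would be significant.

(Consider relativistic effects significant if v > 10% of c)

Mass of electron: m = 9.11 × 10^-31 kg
Yes, relativistic corrections are needed.

Using the non-relativistic de Broglie formula λ = h/(mv):

v = 43.0% × c = 1.289 × 10^8 m/s

λ = h/(mv)
λ = (6.626 × 10^-34 J·s) / (9.11 × 10^-31 kg × 1.289 × 10^8 m/s)
λ = 5.64 × 10^-12 m

Since v = 43.0% of c > 10% of c, relativistic corrections ARE significant and the actual wavelength would differ from this non-relativistic estimate.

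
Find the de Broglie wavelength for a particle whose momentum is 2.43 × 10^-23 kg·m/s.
2.73 × 10^-11 m

Using the de Broglie relation λ = h/p:

λ = h/p
λ = (6.626 × 10^-34 J·s) / (2.43 × 10^-23 kg·m/s)
λ = 2.73 × 10^-11 m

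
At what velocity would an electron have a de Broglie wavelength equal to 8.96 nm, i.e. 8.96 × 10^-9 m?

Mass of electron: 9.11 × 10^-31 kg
8.12 × 10^4 m/s

From λ = h/(mv), solve for v:

v = h/(mλ)
v = (6.626 × 10^-34 J·s) / (9.11 × 10^-31 kg × 8.96 × 10^-9 m)
v = 8.12 × 10^4 m/s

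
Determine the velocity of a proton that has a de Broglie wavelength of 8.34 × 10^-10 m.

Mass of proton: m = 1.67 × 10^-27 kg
4.76 × 10^2 m/s

From the de Broglie relation λ = h/(mv), we solve for v:

v = h/(mλ)
v = (6.626 × 10^-34 J·s) / (1.67 × 10^-27 kg × 8.34 × 10^-10 m)
v = 4.76 × 10^2 m/s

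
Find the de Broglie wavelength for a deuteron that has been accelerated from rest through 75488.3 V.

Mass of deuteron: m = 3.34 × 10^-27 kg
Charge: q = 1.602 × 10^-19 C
7.37 × 10^-14 m

When a particle is accelerated through voltage V, it gains kinetic energy KE = qV.

The de Broglie wavelength is then λ = h/√(2mqV):

λ = h/√(2mqV)
λ = (6.626 × 10^-34 J·s) / √(2 × 3.34 × 10^-27 kg × 1.602 × 10^-19 C × 75488.3 V)
λ = 7.37 × 10^-14 m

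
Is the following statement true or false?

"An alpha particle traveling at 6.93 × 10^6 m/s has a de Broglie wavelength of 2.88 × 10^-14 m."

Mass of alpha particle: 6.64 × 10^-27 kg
False

The claim is incorrect.

Using λ = h/(mv):
λ = (6.626 × 10^-34 J·s) / (6.64 × 10^-27 kg × 6.93 × 10^6 m/s)
λ = 1.44 × 10^-14 m

The actual wavelength differs from the claimed 2.88 × 10^-14 m.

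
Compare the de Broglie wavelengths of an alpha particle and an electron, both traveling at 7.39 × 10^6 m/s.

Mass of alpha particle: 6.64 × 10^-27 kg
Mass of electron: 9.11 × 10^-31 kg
The electron has the longer wavelength.

Using λ = h/(mv), since both particles have the same velocity, the wavelength depends only on mass.

For alpha particle: λ₁ = h/(m₁v) = 1.35 × 10^-14 m
For electron: λ₂ = h/(m₂v) = 9.84 × 10^-11 m

Since λ ∝ 1/m at constant velocity, the lighter particle has the longer wavelength.

The electron has the longer de Broglie wavelength.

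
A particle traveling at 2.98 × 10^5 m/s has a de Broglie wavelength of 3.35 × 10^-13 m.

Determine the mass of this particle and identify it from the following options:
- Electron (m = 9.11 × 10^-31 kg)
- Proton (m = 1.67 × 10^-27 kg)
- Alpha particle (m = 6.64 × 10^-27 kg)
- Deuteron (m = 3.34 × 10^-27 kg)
The particle is an alpha particle.

From λ = h/(mv), solve for mass:

m = h/(λv)
m = (6.626 × 10^-34 J·s) / (3.35 × 10^-13 m × 2.98 × 10^5 m/s)
m = 6.64 × 10^-27 kg

Comparing with the listed masses, this is closest to an alpha particle.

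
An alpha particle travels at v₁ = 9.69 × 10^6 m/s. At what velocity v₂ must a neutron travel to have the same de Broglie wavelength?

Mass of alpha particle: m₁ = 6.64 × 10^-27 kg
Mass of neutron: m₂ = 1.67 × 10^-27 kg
v₂ = 3.85 × 10^7 m/s

For equal de Broglie wavelengths: λ₁ = λ₂

h/(m₁v₁) = h/(m₂v₂)
m₁v₁ = m₂v₂
v₂ = v₁ · (m₁/m₂)

v₂ = 9.69 × 10^6 m/s × (6.64 × 10^-27 kg / 1.67 × 10^-27 kg)
v₂ = 3.85 × 10^7 m/s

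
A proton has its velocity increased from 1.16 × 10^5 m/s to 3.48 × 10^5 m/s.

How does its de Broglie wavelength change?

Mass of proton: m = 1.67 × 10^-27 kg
The wavelength decreases by a factor of 3.

Using λ = h/(mv):

Initial wavelength: λ₁ = h/(mv₁) = 3.42 × 10^-12 m
Final wavelength: λ₂ = h/(mv₂) = 1.14 × 10^-12 m

Since λ ∝ 1/v, when velocity increases by a factor of 3, the wavelength decreases by a factor of 3.

λ₂/λ₁ = v₁/v₂ = 1/3

The wavelength decreases by a factor of 3.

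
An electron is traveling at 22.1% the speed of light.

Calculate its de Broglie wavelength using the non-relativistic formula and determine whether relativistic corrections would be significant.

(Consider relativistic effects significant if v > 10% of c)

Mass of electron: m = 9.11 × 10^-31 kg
Yes, relativistic corrections are needed.

Using the non-relativistic de Broglie formula λ = h/(mv):

v = 22.1% × c = 6.625 × 10^7 m/s

λ = h/(mv)
λ = (6.626 × 10^-34 J·s) / (9.11 × 10^-31 kg × 6.625 × 10^7 m/s)
λ = 1.10 × 10^-11 m

Since v = 22.1% of c > 10% of c, relativistic corrections ARE significant and the actual wavelength would differ from this non-relativistic estimate.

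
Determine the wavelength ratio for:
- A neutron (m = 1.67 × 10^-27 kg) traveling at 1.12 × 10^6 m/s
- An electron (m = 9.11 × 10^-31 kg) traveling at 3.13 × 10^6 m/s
λ₁/λ₂ = 1.52 × 10^-3

Using λ = h/(mv):

λ₁ = h/(m₁v₁) = 3.54 × 10^-13 m
λ₂ = h/(m₂v₂) = 2.32 × 10^-10 m

Ratio λ₁/λ₂ = (m₂v₂)/(m₁v₁)
         = (9.11 × 10^-31 kg × 3.13 × 10^6 m/s) / (1.67 × 10^-27 kg × 1.12 × 10^6 m/s)
         = 1.52 × 10^-3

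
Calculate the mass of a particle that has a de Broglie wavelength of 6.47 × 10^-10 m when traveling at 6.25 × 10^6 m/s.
1.64 × 10^-31 kg

From the de Broglie relation λ = h/(mv), we solve for m:

m = h/(λv)
m = (6.626 × 10^-34 J·s) / (6.47 × 10^-10 m × 6.25 × 10^6 m/s)
m = 1.64 × 10^-31 kg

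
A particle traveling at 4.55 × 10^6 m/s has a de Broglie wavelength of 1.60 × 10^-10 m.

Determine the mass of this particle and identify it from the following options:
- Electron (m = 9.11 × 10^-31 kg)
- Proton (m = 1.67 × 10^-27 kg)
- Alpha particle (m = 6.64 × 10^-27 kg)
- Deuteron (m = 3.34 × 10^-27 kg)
The particle is an electron.

From λ = h/(mv), solve for mass:

m = h/(λv)
m = (6.626 × 10^-34 J·s) / (1.60 × 10^-10 m × 4.55 × 10^6 m/s)
m = 9.10 × 10^-31 kg

Comparing with the listed masses, this is closest to an electron.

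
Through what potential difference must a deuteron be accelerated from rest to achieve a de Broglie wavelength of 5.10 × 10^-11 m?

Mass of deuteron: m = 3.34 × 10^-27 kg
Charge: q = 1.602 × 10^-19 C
1.58 × 10^-1 V

From λ = h/√(2mqV), we solve for V:

λ² = h²/(2mqV)
V = h²/(2mqλ²)
V = (6.626 × 10^-34 J·s)² / (2 × 3.34 × 10^-27 kg × 1.602 × 10^-19 C × (5.10 × 10^-11 m)²)
V = 1.58 × 10^-1 V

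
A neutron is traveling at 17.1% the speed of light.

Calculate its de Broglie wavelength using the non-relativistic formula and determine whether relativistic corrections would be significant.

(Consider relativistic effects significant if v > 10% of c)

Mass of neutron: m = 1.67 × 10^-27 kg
Yes, relativistic corrections are needed.

Using the non-relativistic de Broglie formula λ = h/(mv):

v = 17.1% × c = 5.126 × 10^7 m/s

λ = h/(mv)
λ = (6.626 × 10^-34 J·s) / (1.67 × 10^-27 kg × 5.126 × 10^7 m/s)
λ = 7.74 × 10^-15 m

Since v = 17.1% of c > 10% of c, relativistic corrections ARE significant and the actual wavelength would differ from this non-relativistic estimate.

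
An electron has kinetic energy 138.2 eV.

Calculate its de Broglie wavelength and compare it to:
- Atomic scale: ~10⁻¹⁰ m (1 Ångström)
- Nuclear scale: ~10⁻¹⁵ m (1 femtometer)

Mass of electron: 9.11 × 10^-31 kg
λ = 1.04 × 10^-10 m, which is larger than typical atomic dimensions (~1 Å).

Using λ = h/√(2mKE):

KE = 138.2 eV = 2.214 × 10^-17 J

λ = h/√(2mKE)
λ = (6.626 × 10^-34 J·s) / √(2 × 9.11 × 10^-31 kg × 2.214 × 10^-17 J)
λ = 1.04 × 10^-10 m

Comparison:
- Atomic scale (10⁻¹⁰ m): λ is 1× this size
- Nuclear scale (10⁻¹⁵ m): λ is 1e+05× this size

The wavelength is larger than typical atomic dimensions (~1 Å).

This wavelength is significant for atomic-scale phenomena like electron diffraction from crystal lattices.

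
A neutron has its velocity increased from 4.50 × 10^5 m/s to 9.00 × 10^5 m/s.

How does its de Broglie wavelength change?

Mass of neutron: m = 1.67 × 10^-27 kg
The wavelength decreases by a factor of 2.

Using λ = h/(mv):

Initial wavelength: λ₁ = h/(mv₁) = 8.82 × 10^-13 m
Final wavelength: λ₂ = h/(mv₂) = 4.41 × 10^-13 m

Since λ ∝ 1/v, when velocity increases by a factor of 2, the wavelength decreases by a factor of 2.

λ₂/λ₁ = v₁/v₂ = 1/2

The wavelength decreases by a factor of 2.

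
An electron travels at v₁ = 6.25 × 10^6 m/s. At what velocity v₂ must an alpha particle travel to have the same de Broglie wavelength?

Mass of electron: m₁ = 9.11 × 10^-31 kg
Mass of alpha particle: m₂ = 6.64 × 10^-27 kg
v₂ = 8.57 × 10^2 m/s

For equal de Broglie wavelengths: λ₁ = λ₂

h/(m₁v₁) = h/(m₂v₂)
m₁v₁ = m₂v₂
v₂ = v₁ · (m₁/m₂)

v₂ = 6.25 × 10^6 m/s × (9.11 × 10^-31 kg / 6.64 × 10^-27 kg)
v₂ = 8.57 × 10^2 m/s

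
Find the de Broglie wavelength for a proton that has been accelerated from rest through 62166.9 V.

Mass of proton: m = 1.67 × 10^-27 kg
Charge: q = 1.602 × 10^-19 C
1.15 × 10^-13 m

When a particle is accelerated through voltage V, it gains kinetic energy KE = qV.

The de Broglie wavelength is then λ = h/√(2mqV):

λ = h/√(2mqV)
λ = (6.626 × 10^-34 J·s) / √(2 × 1.67 × 10^-27 kg × 1.602 × 10^-19 C × 62166.9 V)
λ = 1.15 × 10^-13 m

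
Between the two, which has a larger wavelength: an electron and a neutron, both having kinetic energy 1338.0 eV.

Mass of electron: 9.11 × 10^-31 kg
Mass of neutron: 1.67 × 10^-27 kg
The electron has the longer wavelength.

Using λ = h/√(2mKE):

For electron: λ₁ = h/√(2m₁KE) = 3.35 × 10^-11 m
For neutron: λ₂ = h/√(2m₂KE) = 7.83 × 10^-13 m

Since λ ∝ 1/√m at constant kinetic energy, the lighter particle has the longer wavelength.

The electron has the longer de Broglie wavelength.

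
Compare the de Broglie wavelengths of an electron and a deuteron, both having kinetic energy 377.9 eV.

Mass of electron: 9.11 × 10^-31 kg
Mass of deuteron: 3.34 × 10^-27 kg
The electron has the longer wavelength.

Using λ = h/√(2mKE):

For electron: λ₁ = h/√(2m₁KE) = 6.31 × 10^-11 m
For deuteron: λ₂ = h/√(2m₂KE) = 1.04 × 10^-12 m

Since λ ∝ 1/√m at constant kinetic energy, the lighter particle has the longer wavelength.

The electron has the longer de Broglie wavelength.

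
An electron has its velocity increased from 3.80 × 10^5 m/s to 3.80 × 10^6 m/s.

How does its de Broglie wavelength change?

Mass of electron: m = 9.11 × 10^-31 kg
The wavelength decreases by a factor of 10.

Using λ = h/(mv):

Initial wavelength: λ₁ = h/(mv₁) = 1.91 × 10^-9 m
Final wavelength: λ₂ = h/(mv₂) = 1.91 × 10^-10 m

Since λ ∝ 1/v, when velocity increases by a factor of 10, the wavelength decreases by a factor of 10.

λ₂/λ₁ = v₁/v₂ = 1/10

The wavelength decreases by a factor of 10.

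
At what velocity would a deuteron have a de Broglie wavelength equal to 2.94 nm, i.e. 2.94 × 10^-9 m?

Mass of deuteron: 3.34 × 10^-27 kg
6.75 × 10^1 m/s

From λ = h/(mv), solve for v:

v = h/(mλ)
v = (6.626 × 10^-34 J·s) / (3.34 × 10^-27 kg × 2.94 × 10^-9 m)
v = 6.75 × 10^1 m/s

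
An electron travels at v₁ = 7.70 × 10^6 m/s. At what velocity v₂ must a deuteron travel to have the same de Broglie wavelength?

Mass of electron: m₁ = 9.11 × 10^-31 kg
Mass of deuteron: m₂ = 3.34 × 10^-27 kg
v₂ = 2.10 × 10^3 m/s

For equal de Broglie wavelengths: λ₁ = λ₂

h/(m₁v₁) = h/(m₂v₂)
m₁v₁ = m₂v₂
v₂ = v₁ · (m₁/m₂)

v₂ = 7.70 × 10^6 m/s × (9.11 × 10^-31 kg / 3.34 × 10^-27 kg)
v₂ = 2.10 × 10^3 m/s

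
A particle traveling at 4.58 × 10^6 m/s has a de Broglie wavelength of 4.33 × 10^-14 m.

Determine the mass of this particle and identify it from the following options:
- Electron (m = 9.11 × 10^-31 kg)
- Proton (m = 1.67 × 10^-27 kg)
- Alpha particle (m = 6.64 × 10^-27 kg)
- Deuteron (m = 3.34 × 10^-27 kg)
The particle is a deuteron.

From λ = h/(mv), solve for mass:

m = h/(λv)
m = (6.626 × 10^-34 J·s) / (4.33 × 10^-14 m × 4.58 × 10^6 m/s)
m = 3.34 × 10^-27 kg

Comparing with the listed masses, this is closest to a deuteron.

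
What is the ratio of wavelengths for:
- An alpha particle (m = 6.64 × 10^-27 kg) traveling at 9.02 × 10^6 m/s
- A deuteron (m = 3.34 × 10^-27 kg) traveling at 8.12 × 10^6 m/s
λ₁/λ₂ = 0.453

Using λ = h/(mv):

λ₁ = h/(m₁v₁) = 1.11 × 10^-14 m
λ₂ = h/(m₂v₂) = 2.44 × 10^-14 m

Ratio λ₁/λ₂ = (m₂v₂)/(m₁v₁)
         = (3.34 × 10^-27 kg × 8.12 × 10^6 m/s) / (6.64 × 10^-27 kg × 9.02 × 10^6 m/s)
         = 0.453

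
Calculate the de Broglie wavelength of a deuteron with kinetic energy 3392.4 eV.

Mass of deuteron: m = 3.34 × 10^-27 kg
3.48 × 10^-13 m

Using λ = h/√(2mKE):

First convert KE to Joules: KE = 3392.4 eV = 5.435 × 10^-16 J

λ = h/√(2mKE)
λ = (6.626 × 10^-34 J·s) / √(2 × 3.34 × 10^-27 kg × 5.435 × 10^-16 J)
λ = 3.48 × 10^-13 m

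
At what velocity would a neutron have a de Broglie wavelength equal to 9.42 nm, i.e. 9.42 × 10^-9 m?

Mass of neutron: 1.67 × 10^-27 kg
4.21 × 10^1 m/s

From λ = h/(mv), solve for v:

v = h/(mλ)
v = (6.626 × 10^-34 J·s) / (1.67 × 10^-27 kg × 9.42 × 10^-9 m)
v = 4.21 × 10^1 m/s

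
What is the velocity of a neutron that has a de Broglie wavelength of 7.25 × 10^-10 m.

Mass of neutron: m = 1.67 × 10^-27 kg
5.47 × 10^2 m/s

From the de Broglie relation λ = h/(mv), we solve for v:

v = h/(mλ)
v = (6.626 × 10^-34 J·s) / (1.67 × 10^-27 kg × 7.25 × 10^-10 m)
v = 5.47 × 10^2 m/s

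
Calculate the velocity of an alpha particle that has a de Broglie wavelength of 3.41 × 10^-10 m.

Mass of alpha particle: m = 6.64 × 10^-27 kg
2.93 × 10^2 m/s

From the de Broglie relation λ = h/(mv), we solve for v:

v = h/(mλ)
v = (6.626 × 10^-34 J·s) / (6.64 × 10^-27 kg × 3.41 × 10^-10 m)
v = 2.93 × 10^2 m/s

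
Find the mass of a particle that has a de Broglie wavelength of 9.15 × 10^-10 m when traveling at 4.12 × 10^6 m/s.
1.76 × 10^-31 kg

From the de Broglie relation λ = h/(mv), we solve for m:

m = h/(λv)
m = (6.626 × 10^-34 J·s) / (9.15 × 10^-10 m × 4.12 × 10^6 m/s)
m = 1.76 × 10^-31 kg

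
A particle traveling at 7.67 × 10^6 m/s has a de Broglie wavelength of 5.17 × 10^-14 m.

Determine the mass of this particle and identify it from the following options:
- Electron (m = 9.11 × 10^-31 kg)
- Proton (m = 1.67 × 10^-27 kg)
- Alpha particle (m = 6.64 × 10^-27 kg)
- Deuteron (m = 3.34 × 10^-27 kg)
The particle is a proton.

From λ = h/(mv), solve for mass:

m = h/(λv)
m = (6.626 × 10^-34 J·s) / (5.17 × 10^-14 m × 7.67 × 10^6 m/s)
m = 1.67 × 10^-27 kg

Comparing with the listed masses, this is closest to a proton.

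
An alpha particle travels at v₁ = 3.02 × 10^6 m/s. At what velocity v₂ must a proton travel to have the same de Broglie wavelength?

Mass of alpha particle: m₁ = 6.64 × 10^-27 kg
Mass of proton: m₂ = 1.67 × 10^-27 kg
v₂ = 1.20 × 10^7 m/s

For equal de Broglie wavelengths: λ₁ = λ₂

h/(m₁v₁) = h/(m₂v₂)
m₁v₁ = m₂v₂
v₂ = v₁ · (m₁/m₂)

v₂ = 3.02 × 10^6 m/s × (6.64 × 10^-27 kg / 1.67 × 10^-27 kg)
v₂ = 1.20 × 10^7 m/s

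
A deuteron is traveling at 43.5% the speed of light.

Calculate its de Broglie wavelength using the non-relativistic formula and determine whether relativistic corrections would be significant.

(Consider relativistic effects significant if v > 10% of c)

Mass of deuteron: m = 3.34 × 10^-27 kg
Yes, relativistic corrections are needed.

Using the non-relativistic de Broglie formula λ = h/(mv):

v = 43.5% × c = 1.304 × 10^8 m/s

λ = h/(mv)
λ = (6.626 × 10^-34 J·s) / (3.34 × 10^-27 kg × 1.304 × 10^8 m/s)
λ = 1.52 × 10^-15 m

Since v = 43.5% of c > 10% of c, relativistic corrections ARE significant and the actual wavelength would differ from this non-relativistic estimate.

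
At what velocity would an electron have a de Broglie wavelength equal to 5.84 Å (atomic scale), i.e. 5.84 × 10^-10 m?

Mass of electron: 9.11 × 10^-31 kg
1.25 × 10^6 m/s

From λ = h/(mv), solve for v:

v = h/(mλ)
v = (6.626 × 10^-34 J·s) / (9.11 × 10^-31 kg × 5.84 × 10^-10 m)
v = 1.25 × 10^6 m/s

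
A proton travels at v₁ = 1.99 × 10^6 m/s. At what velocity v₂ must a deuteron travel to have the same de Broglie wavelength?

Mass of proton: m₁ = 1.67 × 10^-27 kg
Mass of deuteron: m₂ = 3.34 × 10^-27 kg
v₂ = 9.95 × 10^5 m/s

For equal de Broglie wavelengths: λ₁ = λ₂

h/(m₁v₁) = h/(m₂v₂)
m₁v₁ = m₂v₂
v₂ = v₁ · (m₁/m₂)

v₂ = 1.99 × 10^6 m/s × (1.67 × 10^-27 kg / 3.34 × 10^-27 kg)
v₂ = 9.95 × 10^5 m/s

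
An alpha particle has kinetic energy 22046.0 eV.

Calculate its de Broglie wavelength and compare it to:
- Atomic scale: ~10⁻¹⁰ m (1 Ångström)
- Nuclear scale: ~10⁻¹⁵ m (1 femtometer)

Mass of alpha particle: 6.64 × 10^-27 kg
λ = 9.67 × 10^-14 m, which is between nuclear and atomic scales.

Using λ = h/√(2mKE):

KE = 22046.0 eV = 3.532 × 10^-15 J

λ = h/√(2mKE)
λ = (6.626 × 10^-34 J·s) / √(2 × 6.64 × 10^-27 kg × 3.532 × 10^-15 J)
λ = 9.67 × 10^-14 m

Comparison:
- Atomic scale (10⁻¹⁰ m): λ is 0.00097× this size
- Nuclear scale (10⁻¹⁵ m): λ is 97× this size

The wavelength is between nuclear and atomic scales.

This wavelength is appropriate for probing atomic structure but too large for nuclear physics experiments.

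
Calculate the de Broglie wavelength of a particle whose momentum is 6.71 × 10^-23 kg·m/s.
9.87 × 10^-12 m

Using the de Broglie relation λ = h/p:

λ = h/p
λ = (6.626 × 10^-34 J·s) / (6.71 × 10^-23 kg·m/s)
λ = 9.87 × 10^-12 m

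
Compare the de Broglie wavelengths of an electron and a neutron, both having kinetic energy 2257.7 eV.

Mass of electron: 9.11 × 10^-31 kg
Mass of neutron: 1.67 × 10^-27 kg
The electron has the longer wavelength.

Using λ = h/√(2mKE):

For electron: λ₁ = h/√(2m₁KE) = 2.58 × 10^-11 m
For neutron: λ₂ = h/√(2m₂KE) = 6.03 × 10^-13 m

Since λ ∝ 1/√m at constant kinetic energy, the lighter particle has the longer wavelength.

The electron has the longer de Broglie wavelength.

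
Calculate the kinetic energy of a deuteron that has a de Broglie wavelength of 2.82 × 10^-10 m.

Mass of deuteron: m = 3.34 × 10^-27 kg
8.26 × 10^-22 J (or 5.16 × 10^-3 eV)

From λ = h/√(2mKE), we solve for KE:

λ² = h²/(2mKE)
KE = h²/(2mλ²)
KE = (6.626 × 10^-34 J·s)² / (2 × 3.34 × 10^-27 kg × (2.82 × 10^-10 m)²)
KE = 8.26 × 10^-22 J
KE = 5.16 × 10^-3 eV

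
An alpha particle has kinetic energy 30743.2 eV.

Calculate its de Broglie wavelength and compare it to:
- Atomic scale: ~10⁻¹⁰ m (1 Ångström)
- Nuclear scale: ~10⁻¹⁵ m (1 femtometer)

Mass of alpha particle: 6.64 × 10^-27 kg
λ = 8.19 × 10^-14 m, which is between nuclear and atomic scales.

Using λ = h/√(2mKE):

KE = 30743.2 eV = 4.926 × 10^-15 J

λ = h/√(2mKE)
λ = (6.626 × 10^-34 J·s) / √(2 × 6.64 × 10^-27 kg × 4.926 × 10^-15 J)
λ = 8.19 × 10^-14 m

Comparison:
- Atomic scale (10⁻¹⁰ m): λ is 0.00082× this size
- Nuclear scale (10⁻¹⁵ m): λ is 82× this size

The wavelength is between nuclear and atomic scales.

This wavelength is appropriate for probing atomic structure but too large for nuclear physics experiments.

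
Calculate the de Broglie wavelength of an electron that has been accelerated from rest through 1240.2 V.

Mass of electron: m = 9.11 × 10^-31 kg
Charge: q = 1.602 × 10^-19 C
3.48 × 10^-11 m

When a particle is accelerated through voltage V, it gains kinetic energy KE = qV.

The de Broglie wavelength is then λ = h/√(2mqV):

λ = h/√(2mqV)
λ = (6.626 × 10^-34 J·s) / √(2 × 9.11 × 10^-31 kg × 1.602 × 10^-19 C × 1240.2 V)
λ = 3.48 × 10^-11 m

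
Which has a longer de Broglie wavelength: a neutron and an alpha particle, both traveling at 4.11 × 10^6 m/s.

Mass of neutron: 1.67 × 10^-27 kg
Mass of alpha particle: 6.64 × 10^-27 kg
The neutron has the longer wavelength.

Using λ = h/(mv), since both particles have the same velocity, the wavelength depends only on mass.

For neutron: λ₁ = h/(m₁v) = 9.65 × 10^-14 m
For alpha particle: λ₂ = h/(m₂v) = 2.43 × 10^-14 m

Since λ ∝ 1/m at constant velocity, the lighter particle has the longer wavelength.

The neutron has the longer de Broglie wavelength.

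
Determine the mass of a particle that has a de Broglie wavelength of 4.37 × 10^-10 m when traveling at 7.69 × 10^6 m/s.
1.97 × 10^-31 kg

From the de Broglie relation λ = h/(mv), we solve for m:

m = h/(λv)
m = (6.626 × 10^-34 J·s) / (4.37 × 10^-10 m × 7.69 × 10^6 m/s)
m = 1.97 × 10^-31 kg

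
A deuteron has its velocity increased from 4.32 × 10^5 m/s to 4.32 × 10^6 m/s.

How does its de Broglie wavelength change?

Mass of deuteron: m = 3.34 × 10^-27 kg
The wavelength decreases by a factor of 10.

Using λ = h/(mv):

Initial wavelength: λ₁ = h/(mv₁) = 4.59 × 10^-13 m
Final wavelength: λ₂ = h/(mv₂) = 4.59 × 10^-14 m

Since λ ∝ 1/v, when velocity increases by a factor of 10, the wavelength decreases by a factor of 10.

λ₂/λ₁ = v₁/v₂ = 1/10

The wavelength decreases by a factor of 10.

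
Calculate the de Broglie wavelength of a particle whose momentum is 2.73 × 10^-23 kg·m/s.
2.43 × 10^-11 m

Using the de Broglie relation λ = h/p:

λ = h/p
λ = (6.626 × 10^-34 J·s) / (2.73 × 10^-23 kg·m/s)
λ = 2.43 × 10^-11 m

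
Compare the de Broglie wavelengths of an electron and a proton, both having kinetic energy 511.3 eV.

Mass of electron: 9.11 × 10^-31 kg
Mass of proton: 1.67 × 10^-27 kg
The electron has the longer wavelength.

Using λ = h/√(2mKE):

For electron: λ₁ = h/√(2m₁KE) = 5.42 × 10^-11 m
For proton: λ₂ = h/√(2m₂KE) = 1.27 × 10^-12 m

Since λ ∝ 1/√m at constant kinetic energy, the lighter particle has the longer wavelength.

The electron has the longer de Broglie wavelength.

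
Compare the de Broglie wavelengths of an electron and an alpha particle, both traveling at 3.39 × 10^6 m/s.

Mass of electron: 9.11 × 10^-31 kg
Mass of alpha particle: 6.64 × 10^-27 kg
The electron has the longer wavelength.

Using λ = h/(mv), since both particles have the same velocity, the wavelength depends only on mass.

For electron: λ₁ = h/(m₁v) = 2.15 × 10^-10 m
For alpha particle: λ₂ = h/(m₂v) = 2.94 × 10^-14 m

Since λ ∝ 1/m at constant velocity, the lighter particle has the longer wavelength.

The electron has the longer de Broglie wavelength.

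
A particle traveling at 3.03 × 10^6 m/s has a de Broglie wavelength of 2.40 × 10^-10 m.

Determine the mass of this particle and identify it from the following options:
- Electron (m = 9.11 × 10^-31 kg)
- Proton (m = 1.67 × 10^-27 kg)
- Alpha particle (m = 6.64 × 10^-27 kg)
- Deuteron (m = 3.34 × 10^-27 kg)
The particle is an electron.

From λ = h/(mv), solve for mass:

m = h/(λv)
m = (6.626 × 10^-34 J·s) / (2.40 × 10^-10 m × 3.03 × 10^6 m/s)
m = 9.11 × 10^-31 kg

Comparing with the listed masses, this is closest to an electron.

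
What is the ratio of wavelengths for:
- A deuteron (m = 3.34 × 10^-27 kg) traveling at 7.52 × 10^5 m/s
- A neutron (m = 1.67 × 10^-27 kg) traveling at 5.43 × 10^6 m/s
λ₁/λ₂ = 3.61

Using λ = h/(mv):

λ₁ = h/(m₁v₁) = 2.64 × 10^-13 m
λ₂ = h/(m₂v₂) = 7.31 × 10^-14 m

Ratio λ₁/λ₂ = (m₂v₂)/(m₁v₁)
         = (1.67 × 10^-27 kg × 5.43 × 10^6 m/s) / (3.34 × 10^-27 kg × 7.52 × 10^5 m/s)
         = 3.61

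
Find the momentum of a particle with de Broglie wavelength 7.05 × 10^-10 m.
9.40 × 10^-25 kg·m/s

From the de Broglie relation λ = h/p, we solve for p:

p = h/λ
p = (6.626 × 10^-34 J·s) / (7.05 × 10^-10 m)
p = 9.40 × 10^-25 kg·m/s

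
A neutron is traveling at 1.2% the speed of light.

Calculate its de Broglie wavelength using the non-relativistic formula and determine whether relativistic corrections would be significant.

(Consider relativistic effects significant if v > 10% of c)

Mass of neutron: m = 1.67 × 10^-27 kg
No, relativistic corrections are not needed.

Using the non-relativistic de Broglie formula λ = h/(mv):

v = 1.2% × c = 3.598 × 10^6 m/s

λ = h/(mv)
λ = (6.626 × 10^-34 J·s) / (1.67 × 10^-27 kg × 3.598 × 10^6 m/s)
λ = 1.10 × 10^-13 m

Since v = 1.2% of c < 10% of c, relativistic corrections are NOT significant and this non-relativistic result is a good approximation.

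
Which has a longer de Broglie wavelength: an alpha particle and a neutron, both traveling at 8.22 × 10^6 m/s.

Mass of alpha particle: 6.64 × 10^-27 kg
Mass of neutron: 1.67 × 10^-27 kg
The neutron has the longer wavelength.

Using λ = h/(mv), since both particles have the same velocity, the wavelength depends only on mass.

For alpha particle: λ₁ = h/(m₁v) = 1.21 × 10^-14 m
For neutron: λ₂ = h/(m₂v) = 4.83 × 10^-14 m

Since λ ∝ 1/m at constant velocity, the lighter particle has the longer wavelength.

The neutron has the longer de Broglie wavelength.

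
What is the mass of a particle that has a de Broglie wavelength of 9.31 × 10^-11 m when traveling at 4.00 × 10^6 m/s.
1.78 × 10^-30 kg

From the de Broglie relation λ = h/(mv), we solve for m:

m = h/(λv)
m = (6.626 × 10^-34 J·s) / (9.31 × 10^-11 m × 4.00 × 10^6 m/s)
m = 1.78 × 10^-30 kg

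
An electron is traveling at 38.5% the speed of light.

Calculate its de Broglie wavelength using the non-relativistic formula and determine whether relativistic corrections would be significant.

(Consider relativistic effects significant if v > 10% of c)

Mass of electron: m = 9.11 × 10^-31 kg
Yes, relativistic corrections are needed.

Using the non-relativistic de Broglie formula λ = h/(mv):

v = 38.5% × c = 1.154 × 10^8 m/s

λ = h/(mv)
λ = (6.626 × 10^-34 J·s) / (9.11 × 10^-31 kg × 1.154 × 10^8 m/s)
λ = 6.30 × 10^-12 m

Since v = 38.5% of c > 10% of c, relativistic corrections ARE significant and the actual wavelength would differ from this non-relativistic estimate.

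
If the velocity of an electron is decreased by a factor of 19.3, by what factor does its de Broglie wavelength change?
The wavelength increases by a factor of 19.3.

From λ = h/(mv), the wavelength is inversely proportional to velocity:

λ ∝ 1/v

If v → v/19.3, then λ → 19.3λ

When velocity is decreased by a factor of 19.3, the wavelength increases by a factor of 19.3.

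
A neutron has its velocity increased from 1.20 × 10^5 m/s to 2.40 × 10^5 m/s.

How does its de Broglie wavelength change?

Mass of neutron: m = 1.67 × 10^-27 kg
The wavelength decreases by a factor of 2.

Using λ = h/(mv):

Initial wavelength: λ₁ = h/(mv₁) = 3.31 × 10^-12 m
Final wavelength: λ₂ = h/(mv₂) = 1.65 × 10^-12 m

Since λ ∝ 1/v, when velocity increases by a factor of 2, the wavelength decreases by a factor of 2.

λ₂/λ₁ = v₁/v₂ = 1/2

The wavelength decreases by a factor of 2.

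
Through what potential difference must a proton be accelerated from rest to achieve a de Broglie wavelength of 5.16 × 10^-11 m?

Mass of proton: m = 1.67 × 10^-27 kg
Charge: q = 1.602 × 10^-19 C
3.08 × 10^-1 V

From λ = h/√(2mqV), we solve for V:

λ² = h²/(2mqV)
V = h²/(2mqλ²)
V = (6.626 × 10^-34 J·s)² / (2 × 1.67 × 10^-27 kg × 1.602 × 10^-19 C × (5.16 × 10^-11 m)²)
V = 3.08 × 10^-1 V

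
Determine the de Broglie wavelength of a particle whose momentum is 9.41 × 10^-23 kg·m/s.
7.04 × 10^-12 m

Using the de Broglie relation λ = h/p:

λ = h/p
λ = (6.626 × 10^-34 J·s) / (9.41 × 10^-23 kg·m/s)
λ = 7.04 × 10^-12 m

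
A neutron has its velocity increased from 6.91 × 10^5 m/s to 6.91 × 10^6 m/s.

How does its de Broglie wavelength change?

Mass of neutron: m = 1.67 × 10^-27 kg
The wavelength decreases by a factor of 10.

Using λ = h/(mv):

Initial wavelength: λ₁ = h/(mv₁) = 5.74 × 10^-13 m
Final wavelength: λ₂ = h/(mv₂) = 5.74 × 10^-14 m

Since λ ∝ 1/v, when velocity increases by a factor of 10, the wavelength decreases by a factor of 10.

λ₂/λ₁ = v₁/v₂ = 1/10

The wavelength decreases by a factor of 10.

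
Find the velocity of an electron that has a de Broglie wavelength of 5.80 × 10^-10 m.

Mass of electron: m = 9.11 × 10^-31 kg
1.25 × 10^6 m/s

From the de Broglie relation λ = h/(mv), we solve for v:

v = h/(mλ)
v = (6.626 × 10^-34 J·s) / (9.11 × 10^-31 kg × 5.80 × 10^-10 m)
v = 1.25 × 10^6 m/s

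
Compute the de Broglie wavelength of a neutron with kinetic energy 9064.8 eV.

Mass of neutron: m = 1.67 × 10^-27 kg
3.01 × 10^-13 m

Using λ = h/√(2mKE):

First convert KE to Joules: KE = 9064.8 eV = 1.452 × 10^-15 J

λ = h/√(2mKE)
λ = (6.626 × 10^-34 J·s) / √(2 × 1.67 × 10^-27 kg × 1.452 × 10^-15 J)
λ = 3.01 × 10^-13 m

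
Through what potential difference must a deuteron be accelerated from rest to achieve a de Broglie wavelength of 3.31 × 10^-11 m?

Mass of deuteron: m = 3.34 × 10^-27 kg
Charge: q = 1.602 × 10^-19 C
3.74 × 10^-1 V

From λ = h/√(2mqV), we solve for V:

λ² = h²/(2mqV)
V = h²/(2mqλ²)
V = (6.626 × 10^-34 J·s)² / (2 × 3.34 × 10^-27 kg × 1.602 × 10^-19 C × (3.31 × 10^-11 m)²)
V = 3.74 × 10^-1 V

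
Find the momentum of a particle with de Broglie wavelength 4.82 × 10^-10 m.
1.37 × 10^-24 kg·m/s

From the de Broglie relation λ = h/p, we solve for p:

p = h/λ
p = (6.626 × 10^-34 J·s) / (4.82 × 10^-10 m)
p = 1.37 × 10^-24 kg·m/s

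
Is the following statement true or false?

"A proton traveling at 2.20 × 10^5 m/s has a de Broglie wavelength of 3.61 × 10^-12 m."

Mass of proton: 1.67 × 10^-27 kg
False

The claim is incorrect.

Using λ = h/(mv):
λ = (6.626 × 10^-34 J·s) / (1.67 × 10^-27 kg × 2.20 × 10^5 m/s)
λ = 1.80 × 10^-12 m

The actual wavelength differs from the claimed 3.61 × 10^-12 m.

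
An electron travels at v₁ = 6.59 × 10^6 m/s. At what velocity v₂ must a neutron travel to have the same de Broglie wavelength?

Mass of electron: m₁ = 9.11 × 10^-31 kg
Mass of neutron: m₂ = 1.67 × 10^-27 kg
v₂ = 3.59 × 10^3 m/s

For equal de Broglie wavelengths: λ₁ = λ₂

h/(m₁v₁) = h/(m₂v₂)
m₁v₁ = m₂v₂
v₂ = v₁ · (m₁/m₂)

v₂ = 6.59 × 10^6 m/s × (9.11 × 10^-31 kg / 1.67 × 10^-27 kg)
v₂ = 3.59 × 10^3 m/s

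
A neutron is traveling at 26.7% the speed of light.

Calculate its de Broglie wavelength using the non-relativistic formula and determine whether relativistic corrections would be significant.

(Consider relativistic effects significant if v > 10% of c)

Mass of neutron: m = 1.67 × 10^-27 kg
Yes, relativistic corrections are needed.

Using the non-relativistic de Broglie formula λ = h/(mv):

v = 26.7% × c = 8.004 × 10^7 m/s

λ = h/(mv)
λ = (6.626 × 10^-34 J·s) / (1.67 × 10^-27 kg × 8.004 × 10^7 m/s)
λ = 4.96 × 10^-15 m

Since v = 26.7% of c > 10% of c, relativistic corrections ARE significant and the actual wavelength would differ from this non-relativistic estimate.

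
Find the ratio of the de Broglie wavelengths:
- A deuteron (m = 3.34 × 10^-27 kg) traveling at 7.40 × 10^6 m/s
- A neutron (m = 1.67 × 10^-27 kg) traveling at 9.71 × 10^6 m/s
λ₁/λ₂ = 0.656

Using λ = h/(mv):

λ₁ = h/(m₁v₁) = 2.68 × 10^-14 m
λ₂ = h/(m₂v₂) = 4.09 × 10^-14 m

Ratio λ₁/λ₂ = (m₂v₂)/(m₁v₁)
         = (1.67 × 10^-27 kg × 9.71 × 10^6 m/s) / (3.34 × 10^-27 kg × 7.40 × 10^6 m/s)
         = 0.656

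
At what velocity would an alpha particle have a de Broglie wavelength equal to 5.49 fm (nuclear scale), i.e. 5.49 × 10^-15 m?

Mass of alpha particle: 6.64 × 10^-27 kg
1.82 × 10^7 m/s

From λ = h/(mv), solve for v:

v = h/(mλ)
v = (6.626 × 10^-34 J·s) / (6.64 × 10^-27 kg × 5.49 × 10^-15 m)
v = 1.82 × 10^7 m/s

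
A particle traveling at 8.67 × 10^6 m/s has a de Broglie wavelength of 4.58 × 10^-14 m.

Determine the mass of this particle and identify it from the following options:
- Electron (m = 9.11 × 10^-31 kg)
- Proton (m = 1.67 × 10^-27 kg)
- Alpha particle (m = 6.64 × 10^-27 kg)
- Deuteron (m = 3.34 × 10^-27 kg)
The particle is a proton.

From λ = h/(mv), solve for mass:

m = h/(λv)
m = (6.626 × 10^-34 J·s) / (4.58 × 10^-14 m × 8.67 × 10^6 m/s)
m = 1.67 × 10^-27 kg

Comparing with the listed masses, this is closest to a proton.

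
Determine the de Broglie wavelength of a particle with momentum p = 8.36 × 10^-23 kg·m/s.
7.93 × 10^-12 m

Using the de Broglie relation λ = h/p:

λ = h/p
λ = (6.626 × 10^-34 J·s) / (8.36 × 10^-23 kg·m/s)
λ = 7.93 × 10^-12 m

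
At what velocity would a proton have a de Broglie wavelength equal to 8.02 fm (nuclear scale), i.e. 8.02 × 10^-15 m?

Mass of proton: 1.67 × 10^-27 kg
4.95 × 10^7 m/s

From λ = h/(mv), solve for v:

v = h/(mλ)
v = (6.626 × 10^-34 J·s) / (1.67 × 10^-27 kg × 8.02 × 10^-15 m)
v = 4.95 × 10^7 m/s

Note: This velocity is 16.5% of the speed of light, so relativistic corrections would be needed for a more accurate calculation.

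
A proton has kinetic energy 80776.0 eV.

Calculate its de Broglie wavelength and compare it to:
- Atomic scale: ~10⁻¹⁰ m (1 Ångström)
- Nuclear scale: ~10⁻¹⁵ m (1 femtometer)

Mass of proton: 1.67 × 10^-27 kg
λ = 1.01 × 10^-13 m, which is between nuclear and atomic scales.

Using λ = h/√(2mKE):

KE = 80776.0 eV = 1.294 × 10^-14 J

λ = h/√(2mKE)
λ = (6.626 × 10^-34 J·s) / √(2 × 1.67 × 10^-27 kg × 1.294 × 10^-14 J)
λ = 1.01 × 10^-13 m

Comparison:
- Atomic scale (10⁻¹⁰ m): λ is 0.001× this size
- Nuclear scale (10⁻¹⁵ m): λ is 1e+02× this size

The wavelength is between nuclear and atomic scales.

This wavelength is appropriate for probing atomic structure but too large for nuclear physics experiments.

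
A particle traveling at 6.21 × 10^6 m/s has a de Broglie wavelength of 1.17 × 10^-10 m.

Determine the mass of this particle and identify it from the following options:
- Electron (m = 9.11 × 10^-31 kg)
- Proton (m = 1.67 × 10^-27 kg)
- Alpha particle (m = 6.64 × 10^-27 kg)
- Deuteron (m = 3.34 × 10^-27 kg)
The particle is an electron.

From λ = h/(mv), solve for mass:

m = h/(λv)
m = (6.626 × 10^-34 J·s) / (1.17 × 10^-10 m × 6.21 × 10^6 m/s)
m = 9.12 × 10^-31 kg

Comparing with the listed masses, this is closest to an electron.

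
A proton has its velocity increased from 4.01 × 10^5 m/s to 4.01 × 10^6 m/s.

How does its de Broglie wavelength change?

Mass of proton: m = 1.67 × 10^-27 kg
The wavelength decreases by a factor of 10.

Using λ = h/(mv):

Initial wavelength: λ₁ = h/(mv₁) = 9.89 × 10^-13 m
Final wavelength: λ₂ = h/(mv₂) = 9.89 × 10^-14 m

Since λ ∝ 1/v, when velocity increases by a factor of 10, the wavelength decreases by a factor of 10.

λ₂/λ₁ = v₁/v₂ = 1/10

The wavelength decreases by a factor of 10.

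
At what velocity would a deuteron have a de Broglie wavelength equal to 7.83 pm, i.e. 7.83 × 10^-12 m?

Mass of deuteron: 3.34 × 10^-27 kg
2.53 × 10^4 m/s

From λ = h/(mv), solve for v:

v = h/(mλ)
v = (6.626 × 10^-34 J·s) / (3.34 × 10^-27 kg × 7.83 × 10^-12 m)
v = 2.53 × 10^4 m/s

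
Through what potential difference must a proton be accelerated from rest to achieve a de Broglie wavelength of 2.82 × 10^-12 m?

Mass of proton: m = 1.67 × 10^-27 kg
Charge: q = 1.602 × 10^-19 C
103 V

From λ = h/√(2mqV), we solve for V:

λ² = h²/(2mqV)
V = h²/(2mqλ²)
V = (6.626 × 10^-34 J·s)² / (2 × 1.67 × 10^-27 kg × 1.602 × 10^-19 C × (2.82 × 10^-12 m)²)
V = 103 V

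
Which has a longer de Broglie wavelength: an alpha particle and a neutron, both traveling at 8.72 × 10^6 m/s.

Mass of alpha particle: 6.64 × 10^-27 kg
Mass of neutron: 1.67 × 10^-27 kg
The neutron has the longer wavelength.

Using λ = h/(mv), since both particles have the same velocity, the wavelength depends only on mass.

For alpha particle: λ₁ = h/(m₁v) = 1.14 × 10^-14 m
For neutron: λ₂ = h/(m₂v) = 4.55 × 10^-14 m

Since λ ∝ 1/m at constant velocity, the lighter particle has the longer wavelength.

The neutron has the longer de Broglie wavelength.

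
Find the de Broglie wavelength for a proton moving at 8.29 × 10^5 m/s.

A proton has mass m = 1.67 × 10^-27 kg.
4.79 × 10^-13 m

Using the de Broglie relation λ = h/(mv):

λ = h/(mv)
λ = (6.626 × 10^-34 J·s) / (1.67 × 10^-27 kg × 8.29 × 10^5 m/s)
λ = 4.79 × 10^-13 m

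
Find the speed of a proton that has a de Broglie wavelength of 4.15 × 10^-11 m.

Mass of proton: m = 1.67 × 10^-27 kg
9.56 × 10^3 m/s

From the de Broglie relation λ = h/(mv), we solve for v:

v = h/(mλ)
v = (6.626 × 10^-34 J·s) / (1.67 × 10^-27 kg × 4.15 × 10^-11 m)
v = 9.56 × 10^3 m/s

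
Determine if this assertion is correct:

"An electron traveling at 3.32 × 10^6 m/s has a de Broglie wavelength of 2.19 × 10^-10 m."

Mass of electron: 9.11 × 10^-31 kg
True

The claim is correct.

Using λ = h/(mv):
λ = (6.626 × 10^-34 J·s) / (9.11 × 10^-31 kg × 3.32 × 10^6 m/s)
λ = 2.19 × 10^-10 m

This matches the claimed value.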